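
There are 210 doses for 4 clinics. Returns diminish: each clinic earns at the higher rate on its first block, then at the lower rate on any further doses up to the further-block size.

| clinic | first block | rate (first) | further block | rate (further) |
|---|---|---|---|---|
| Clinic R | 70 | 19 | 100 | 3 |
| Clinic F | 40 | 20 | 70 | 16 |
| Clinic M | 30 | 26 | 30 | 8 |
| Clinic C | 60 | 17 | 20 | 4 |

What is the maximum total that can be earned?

Rank every tier by rate: Clinic M/first 26 > Clinic F/first 20 > Clinic R/first 19 > Clinic C/first 17 > Clinic F/second 16 > Clinic M/second 8 > Clinic C/second 4 > Clinic R/second 3.
Fill Clinic M first block (30 at 26) → 180 left.
Fill Clinic F first block (40 at 20) → 140 left.
Clinic R/first (19): +70 → 70 left.
Fill Clinic C first block (60 at 17) → 10 left.
Clinic F second at 16: only 10 left, fill 10.
Total = 26×30 + 20×40 + 19×70 + 17×60 + 16×10 = 4090.

4090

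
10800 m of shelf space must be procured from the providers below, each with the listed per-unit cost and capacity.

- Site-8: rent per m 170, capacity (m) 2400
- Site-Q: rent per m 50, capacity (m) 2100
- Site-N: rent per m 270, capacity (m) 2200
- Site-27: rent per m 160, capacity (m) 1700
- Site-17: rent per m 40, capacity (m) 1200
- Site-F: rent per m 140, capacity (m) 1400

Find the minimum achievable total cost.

Cheapest first:
Take 1200 from Site-17 at 40 → need 9600 more.
Take 2100 from Site-Q at 50 → need 7500 more.
Site-F (140): use full 1400 → 6100 m to go.
Take 1700 from Site-27 at 160 → need 4400 more.
Site-8 at 170: take all 2400 m → 2000 still needed.
Site-N at 270: take 2000 of its 2200 → requirement met.
Cost = 1200×40 + 2100×50 + 1400×140 + 1700×160 + 2400×170 + 2000×270 = 1569000.

1569000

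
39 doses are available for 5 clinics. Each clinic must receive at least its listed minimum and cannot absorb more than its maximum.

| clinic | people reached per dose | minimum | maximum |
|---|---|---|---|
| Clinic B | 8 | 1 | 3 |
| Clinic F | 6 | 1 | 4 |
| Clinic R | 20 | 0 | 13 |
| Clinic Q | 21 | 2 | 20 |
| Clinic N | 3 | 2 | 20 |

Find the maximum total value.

716

Meeting every minimum uses 1+1+0+2+2 = 6 doses, leaving 33.
Order the clinics by people reached per dose: Clinic Q 21 > Clinic R 20 > Clinic B 8 > Clinic F 6 > Clinic N 3.
Clinic Q: +18 to 20 (cap) — 15 left.
Clinic R: +13 to 13 (cap) — 2 left.
Give Clinic B 2 more to hit its cap of 3 — 0 left.
Total = 8×3 + 6×1 + 20×13 + 21×20 + 3×2 = 716.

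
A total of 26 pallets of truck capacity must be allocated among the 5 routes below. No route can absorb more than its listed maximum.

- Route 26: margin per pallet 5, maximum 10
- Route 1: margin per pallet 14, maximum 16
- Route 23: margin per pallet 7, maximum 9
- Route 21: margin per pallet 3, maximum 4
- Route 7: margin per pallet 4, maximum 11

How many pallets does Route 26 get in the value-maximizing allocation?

Highest margin per pallet first: Route 1 14 > Route 23 7 > Route 26 5 > Route 7 4 > Route 21 3.
Route 1 takes 16 to reach its cap of 16 → 10 left.
Route 23: +9 to 9 (cap) → 1 left.
Route 26: +1 (room for 10) → 1. Pool exhausted.

1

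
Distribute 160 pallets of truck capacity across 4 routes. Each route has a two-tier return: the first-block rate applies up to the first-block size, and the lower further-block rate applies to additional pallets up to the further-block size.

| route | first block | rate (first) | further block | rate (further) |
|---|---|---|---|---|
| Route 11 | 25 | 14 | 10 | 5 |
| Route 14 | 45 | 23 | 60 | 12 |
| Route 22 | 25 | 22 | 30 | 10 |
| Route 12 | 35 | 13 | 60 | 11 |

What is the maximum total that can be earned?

2750

Order all 8 blocks by rate: Route 14/first 23 > Route 22/first 22 > Route 11/first 14 > Route 12/first 13 > Route 14/second 12 > Route 12/second 11 > Route 22/second 10 > Route 11/second 5.
Route 14/first (23): +45 ; 115 left.
Route 22/first (22): +25 ; 90 left.
Route 11/first (14): +25 ; 65 left.
Route 12 first at 13: fill all 35 ; 30 left.
30 remain; put them into Route 14 second at 12.
Total = 23×45 + 22×25 + 14×25 + 13×35 + 12×30 = 2750.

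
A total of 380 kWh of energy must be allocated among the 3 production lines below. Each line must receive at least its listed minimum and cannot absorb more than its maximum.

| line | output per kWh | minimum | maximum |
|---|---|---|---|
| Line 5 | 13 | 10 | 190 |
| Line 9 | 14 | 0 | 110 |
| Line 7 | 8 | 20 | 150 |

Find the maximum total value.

4650

Meeting every minimum uses 10+0+20 = 30 kWh, leaving 350.
Rank by output per kWh: Line 9 14 > Line 5 13 > Line 7 8.
Give Line 9 110 more to hit its cap of 110 → 240 left.
Line 5: +180 to 190 (cap) → 60 left.
Line 7: +60 (room for 130) → 80. Pool exhausted.
Total = 13×190 + 14×110 + 8×80 = 4650.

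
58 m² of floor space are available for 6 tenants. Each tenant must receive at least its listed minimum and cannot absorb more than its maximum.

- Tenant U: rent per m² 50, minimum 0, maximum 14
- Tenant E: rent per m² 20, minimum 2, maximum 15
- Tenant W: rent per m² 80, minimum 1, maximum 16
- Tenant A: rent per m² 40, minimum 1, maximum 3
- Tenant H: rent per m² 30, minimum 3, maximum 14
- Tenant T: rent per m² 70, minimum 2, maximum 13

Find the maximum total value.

3350

Meeting every minimum uses 0+2+1+1+3+2 = 9 m², leaving 49.
Highest rent per m² first: Tenant W 80 > Tenant T 70 > Tenant U 50 > Tenant A 40 > Tenant H 30 > Tenant E 20.
Give Tenant W 15 more to hit its cap of 16 — 34 left.
Tenant T: +11 to 13 (cap) — 23 left.
Give Tenant U 14 more to hit its cap of 14 — 9 left.
Tenant A: +2 to 3 (cap) — 7 left.
Only 7 left; Tenant H takes them to reach 10.
Total = 50×14 + 20×2 + 80×16 + 40×3 + 30×10 + 70×13 = 3350.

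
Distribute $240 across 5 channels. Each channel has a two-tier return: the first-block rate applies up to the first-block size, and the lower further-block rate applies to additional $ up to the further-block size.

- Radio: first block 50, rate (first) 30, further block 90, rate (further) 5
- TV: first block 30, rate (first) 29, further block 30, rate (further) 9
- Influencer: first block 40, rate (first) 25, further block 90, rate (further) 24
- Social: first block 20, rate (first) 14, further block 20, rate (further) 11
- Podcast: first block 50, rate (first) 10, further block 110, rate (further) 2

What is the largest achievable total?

5920

Rank every tier by rate: Radio/T1 30 > TV/T1 29 > Influencer/T1 25 > Influencer/T2 24 > Social/T1 14 > Social/T2 11 > Podcast/T1 10 > TV/T2 9 > Radio/T2 5 > Podcast/T2 2.
Fill Radio T1 block (50 at 30) → 190 left.
TV T1 at 29: fill all 30 → 160 left.
Influencer T1 at 25: fill all 40 → 120 left.
Influencer T2 at 24: fill all 90 → 30 left.
Social T1 at 14: fill all 20 → 10 left.
Social/T2: +10 of 20 at 11; pool empty.
Total = 30×50 + 29×30 + 25×40 + 24×90 + 14×20 + 11×10 = 5920.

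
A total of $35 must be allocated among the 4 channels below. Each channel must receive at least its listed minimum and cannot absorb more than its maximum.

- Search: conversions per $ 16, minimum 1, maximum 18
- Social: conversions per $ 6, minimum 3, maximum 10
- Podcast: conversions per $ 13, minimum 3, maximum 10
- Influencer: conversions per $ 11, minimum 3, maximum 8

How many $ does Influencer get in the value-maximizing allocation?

Meeting every minimum uses 1+3+3+3 = 10 $, leaving 25.
Order the channels by conversions per $: Search 16 > Podcast 13 > Influencer 11 > Social 6.
Search takes 17 more to reach its cap of 18 ; 8 left.
Give Podcast 7 more to hit its cap of 10 ; 1 left.
Only 1 left; Influencer takes them to reach 4.

4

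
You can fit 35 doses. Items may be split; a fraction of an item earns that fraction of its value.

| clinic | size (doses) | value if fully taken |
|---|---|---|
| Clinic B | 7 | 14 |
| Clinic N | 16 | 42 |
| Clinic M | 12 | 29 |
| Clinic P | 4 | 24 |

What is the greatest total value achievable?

101

Best value per unit of size first: Clinic P 24/4≈6, Clinic N 42/16≈2.62, Clinic M 29/12≈2.42, Clinic B 14/7≈2.
Take all of Clinic P (4 doses, value 24) ; 31 doses left.
Take all of Clinic N (16 doses, value 42) ; 15 doses left.
Take all of Clinic M (12 doses, value 29) ; 3 doses left.
3 doses left: a 3/7 share of Clinic B gives 14×3/7 = 6.
Total value = 101.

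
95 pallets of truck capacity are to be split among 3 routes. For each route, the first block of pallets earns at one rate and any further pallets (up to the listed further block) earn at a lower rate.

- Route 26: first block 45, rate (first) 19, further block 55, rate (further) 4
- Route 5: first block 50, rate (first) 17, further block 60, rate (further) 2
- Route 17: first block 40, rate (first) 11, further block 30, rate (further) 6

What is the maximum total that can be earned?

1705

Order all 6 blocks by rate: Route 26/T1 19 > Route 5/T1 17 > Route 17/T1 11 > Route 17/T2 6 > Route 26/T2 4 > Route 5/T2 2.
Route 26/T1 (19): +45 ; 50 left.
Route 5/T1 (17): +50 ; 0 left.
Total = 19×45 + 17×50 = 1705.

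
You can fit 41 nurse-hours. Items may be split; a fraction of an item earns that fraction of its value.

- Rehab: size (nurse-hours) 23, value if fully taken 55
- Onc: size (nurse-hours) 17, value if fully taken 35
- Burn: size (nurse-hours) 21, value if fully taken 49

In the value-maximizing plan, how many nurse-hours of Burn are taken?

18

Best value per unit of size first: Rehab 55/23≈2.39, Burn 49/21≈2.33, Onc 35/17≈2.06.
Take all of Rehab (23 nurse-hours, value 55) ; 18 nurse-hours left.
18 nurse-hours left: a 18/21 share of Burn gives 49×18/21 = 42.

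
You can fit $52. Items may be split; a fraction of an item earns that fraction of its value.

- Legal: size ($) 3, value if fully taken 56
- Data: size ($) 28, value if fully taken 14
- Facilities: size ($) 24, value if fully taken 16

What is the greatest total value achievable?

84.5

Best value per unit of size first: Legal 56/3≈18.7, Facilities 16/24≈0.667, Data 14/28≈0.5.
All 3 $ of Legal fit (value 56) — 49 remain.
Take all of Facilities (24 $, value 16) — 25 $ left.
25 $ left: a 25/28 share of Data gives 14×25/28 = 12.5.
Total value = 84.5.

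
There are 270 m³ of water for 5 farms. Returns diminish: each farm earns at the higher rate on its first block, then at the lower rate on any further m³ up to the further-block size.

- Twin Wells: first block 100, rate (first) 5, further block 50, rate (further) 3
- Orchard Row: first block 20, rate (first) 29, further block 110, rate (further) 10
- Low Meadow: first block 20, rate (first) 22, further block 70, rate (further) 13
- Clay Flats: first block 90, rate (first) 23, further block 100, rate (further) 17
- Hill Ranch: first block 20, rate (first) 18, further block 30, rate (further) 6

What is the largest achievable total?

5410

Rank every tier by rate: Orchard Row/T1 29 > Clay Flats/T1 23 > Low Meadow/T1 22 > Hill Ranch/T1 18 > Clay Flats/T2 17 > Low Meadow/T2 13 > Orchard Row/T2 10 > Hill Ranch/T2 6 > Twin Wells/T1 5 > Twin Wells/T2 3.
Orchard Row T1 at 29: fill all 20 → 250 left.
Clay Flats T1 at 23: fill all 90 → 160 left.
Low Meadow/T1 (22): +20 → 140 left.
Hill Ranch/T1 (18): +20 → 120 left.
Clay Flats/T2 (17): +100 → 20 left.
Low Meadow T2 at 13: only 20 left, fill 20.
Total = 29×20 + 23×90 + 22×20 + 18×20 + 17×100 + 13×20 = 5410.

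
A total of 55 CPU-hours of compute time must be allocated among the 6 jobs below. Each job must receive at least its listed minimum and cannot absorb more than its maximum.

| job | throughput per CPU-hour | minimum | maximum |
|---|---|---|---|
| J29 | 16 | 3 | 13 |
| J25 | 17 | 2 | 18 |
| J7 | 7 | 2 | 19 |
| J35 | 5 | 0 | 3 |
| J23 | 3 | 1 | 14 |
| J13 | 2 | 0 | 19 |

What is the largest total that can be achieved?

Meeting every minimum uses 3+2+2+0+1+0 = 8 CPU-hours, leaving 47.
Highest throughput per CPU-hour first: J25 17 > J29 16 > J7 7 > J35 5 > J23 3 > J13 2.
Give J25 16 more to hit its cap of 18 — 31 left.
Give J29 10 more to hit its cap of 13 — 21 left.
Give J7 17 more to hit its cap of 19 — 4 left.
J35 takes 3 more to reach its cap of 3 — 1 left.
J23 has room for 13 more but only 1 remain, so it gets 2.
Total = 16×13 + 17×18 + 7×19 + 5×3 + 3×2 = 668.

668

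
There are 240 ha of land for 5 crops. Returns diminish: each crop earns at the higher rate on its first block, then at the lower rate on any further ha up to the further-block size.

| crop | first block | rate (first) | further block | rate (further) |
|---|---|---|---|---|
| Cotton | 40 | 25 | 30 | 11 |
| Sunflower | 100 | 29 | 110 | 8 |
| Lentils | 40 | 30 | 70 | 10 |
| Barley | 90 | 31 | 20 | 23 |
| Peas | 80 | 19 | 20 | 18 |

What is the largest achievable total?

7140

Treat each block as its own option and order by rate: Barley/T1 31 > Lentils/T1 30 > Sunflower/T1 29 > Cotton/T1 25 > Barley/T2 23 > Peas/T1 19 > Peas/T2 18 > Cotton/T2 11 > Lentils/T2 10 > Sunflower/T2 8.
Fill Barley T1 block (90 at 31) ; 150 left.
Lentils T1 at 30: fill all 40 ; 110 left.
Fill Sunflower T1 block (100 at 29) ; 10 left.
Cotton T1 at 25: only 10 left, fill 10.
Total = 31×90 + 30×40 + 29×100 + 25×10 = 7140.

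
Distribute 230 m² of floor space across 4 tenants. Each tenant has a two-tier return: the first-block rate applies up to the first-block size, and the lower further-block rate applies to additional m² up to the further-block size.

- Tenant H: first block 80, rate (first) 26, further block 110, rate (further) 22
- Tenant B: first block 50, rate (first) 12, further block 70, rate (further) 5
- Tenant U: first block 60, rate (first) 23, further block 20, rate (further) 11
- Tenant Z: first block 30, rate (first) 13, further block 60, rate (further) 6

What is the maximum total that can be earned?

Rank every tier by rate: Tenant H/T1 26 > Tenant U/T1 23 > Tenant H/T2 22 > Tenant Z/T1 13 > Tenant B/T1 12 > Tenant U/T2 11 > Tenant Z/T2 6 > Tenant B/T2 5.
Tenant H T1 at 26: fill all 80 → 150 left.
Tenant U/T1 (23): +60 → 90 left.
90 remain; put them into Tenant H T2 at 22.
Total = 26×80 + 23×60 + 22×90 = 5440.

5440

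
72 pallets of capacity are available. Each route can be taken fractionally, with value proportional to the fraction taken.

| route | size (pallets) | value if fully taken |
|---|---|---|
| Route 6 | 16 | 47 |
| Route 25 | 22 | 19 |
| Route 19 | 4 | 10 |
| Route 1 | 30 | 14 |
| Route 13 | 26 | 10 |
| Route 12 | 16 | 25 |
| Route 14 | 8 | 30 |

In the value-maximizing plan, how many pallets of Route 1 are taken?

6

Rank by value-to-size ratio: Route 14 30/8≈3.75, Route 6 47/16≈2.94, Route 19 10/4≈2.5, Route 12 25/16≈1.56, Route 25 19/22≈0.864, Route 1 14/30≈0.467, Route 13 10/26≈0.385.
Route 14: take in full, 8 pallets for value 30 ; 64 left.
All 16 pallets of Route 6 fit (value 47) ; 48 remain.
All 4 pallets of Route 19 fit (value 10) ; 44 remain.
Take all of Route 12 (16 pallets, value 25) ; 28 pallets left.
All 22 pallets of Route 25 fit (value 19) ; 6 remain.
Only 6 pallets remain; take 6/30 of Route 1 for value 14×6/30 = 2.8.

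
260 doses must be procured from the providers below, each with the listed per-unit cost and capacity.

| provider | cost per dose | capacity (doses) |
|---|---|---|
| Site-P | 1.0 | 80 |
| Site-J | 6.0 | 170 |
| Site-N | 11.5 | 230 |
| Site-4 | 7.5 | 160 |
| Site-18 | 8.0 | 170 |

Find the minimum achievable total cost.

1175

Cheapest first:
Site-P (1.0): use full 80 ; 180 doses to go.
Take 170 from Site-J at 6.0 ; need 10 more.
Take 10 from Site-4 at 7.5 to finish.
Site-18, Site-N: unused.
Cost = 80×1.0 + 170×6.0 + 10×7.5 = 1175.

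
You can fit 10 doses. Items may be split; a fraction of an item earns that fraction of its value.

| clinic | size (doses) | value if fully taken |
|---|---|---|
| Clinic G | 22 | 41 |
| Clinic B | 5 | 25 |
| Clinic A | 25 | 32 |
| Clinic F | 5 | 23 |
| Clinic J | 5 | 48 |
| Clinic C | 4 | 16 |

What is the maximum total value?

73

Best value per unit of size first: Clinic J 48/5≈9.6, Clinic B 25/5≈5, Clinic F 23/5≈4.6, Clinic C 16/4≈4, Clinic G 41/22≈1.86, Clinic A 32/25≈1.28.
All 5 doses of Clinic J fit (value 48) — 5 remain.
Take all of Clinic B (5 doses, value 25) — 0 doses left.
Total value = 73.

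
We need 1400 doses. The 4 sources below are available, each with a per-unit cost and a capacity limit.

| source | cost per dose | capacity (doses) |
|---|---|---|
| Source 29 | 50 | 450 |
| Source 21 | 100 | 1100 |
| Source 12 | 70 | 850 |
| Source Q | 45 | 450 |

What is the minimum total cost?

Use sources in increasing cost order.
Source Q at 45: take all 450 doses → 950 still needed.
Take 450 from Source 29 at 50 → need 500 more.
Source 12 at 70: take 500 of its 850 → requirement met.
Source 21: unused.
Cost = 450×45 + 450×50 + 500×70 = 77750.

77750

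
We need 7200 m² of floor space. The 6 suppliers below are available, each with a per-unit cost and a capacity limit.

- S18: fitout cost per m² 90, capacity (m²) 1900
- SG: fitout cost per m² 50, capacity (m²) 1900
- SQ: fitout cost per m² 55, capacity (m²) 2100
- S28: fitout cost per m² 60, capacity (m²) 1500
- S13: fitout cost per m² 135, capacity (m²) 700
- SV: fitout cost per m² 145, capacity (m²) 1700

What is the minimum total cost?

Fill from the cheapest supplier first.
SG (50): use full 1900 ; 5300 m² to go.
SQ at 55: take all 2100 m² ; 3200 still needed.
Take 1500 from S28 at 60 ; need 1700 more.
Take 1700 from S18 at 90 to finish.
S13, SV: unused.
Cost = 1900×50 + 2100×55 + 1500×60 + 1700×90 = 453500.

453500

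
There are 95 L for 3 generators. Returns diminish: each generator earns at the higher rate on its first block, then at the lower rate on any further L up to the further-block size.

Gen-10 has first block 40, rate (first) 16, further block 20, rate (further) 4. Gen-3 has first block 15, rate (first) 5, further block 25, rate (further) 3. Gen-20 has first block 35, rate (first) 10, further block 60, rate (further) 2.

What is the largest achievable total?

Treat each block as its own option and order by rate: Gen-10/T1 16 > Gen-20/T1 10 > Gen-3/T1 5 > Gen-10/T2 4 > Gen-3/T2 3 > Gen-20/T2 2.
Gen-10/T1 (16): +40 ; 55 left.
Gen-20/T1 (10): +35 ; 20 left.
Gen-3 T1 at 5: fill all 15 ; 5 left.
Gen-10/T2: +5 of 20 at 4; pool empty.
Total = 16×40 + 10×35 + 5×15 + 4×5 = 1085.

1085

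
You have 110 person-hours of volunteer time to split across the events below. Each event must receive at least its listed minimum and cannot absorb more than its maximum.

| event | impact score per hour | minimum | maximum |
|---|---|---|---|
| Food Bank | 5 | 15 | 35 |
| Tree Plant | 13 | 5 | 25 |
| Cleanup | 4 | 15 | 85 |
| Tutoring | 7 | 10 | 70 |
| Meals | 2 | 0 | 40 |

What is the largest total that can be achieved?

Meeting every minimum uses 15+5+15+10+0 = 45 person-hours, leaving 65.
Rank by impact score per hour: Tree Plant 13 > Tutoring 7 > Food Bank 5 > Cleanup 4 > Meals 2.
Give Tree Plant 20 more to hit its cap of 25 — 45 left.
Only 45 left; Tutoring takes them to reach 55.
Total = 5×15 + 13×25 + 4×15 + 7×55 = 845.

845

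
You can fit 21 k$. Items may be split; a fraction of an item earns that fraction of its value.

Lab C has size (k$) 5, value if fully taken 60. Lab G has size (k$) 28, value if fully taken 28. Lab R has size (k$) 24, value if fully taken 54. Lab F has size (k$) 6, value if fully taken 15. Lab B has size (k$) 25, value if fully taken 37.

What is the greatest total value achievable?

97.5

Rank by value-to-size ratio: Lab C 60/5≈12, Lab F 15/6≈2.5, Lab R 54/24≈2.25, Lab B 37/25≈1.48, Lab G 28/28≈1.
Lab C: take in full, 5 k$ for value 60 — 16 left.
Lab F: take in full, 6 k$ for value 15 — 10 left.
10 k$ left: a 10/24 share of Lab R gives 54×10/24 = 22.5.
Total value = 97.5.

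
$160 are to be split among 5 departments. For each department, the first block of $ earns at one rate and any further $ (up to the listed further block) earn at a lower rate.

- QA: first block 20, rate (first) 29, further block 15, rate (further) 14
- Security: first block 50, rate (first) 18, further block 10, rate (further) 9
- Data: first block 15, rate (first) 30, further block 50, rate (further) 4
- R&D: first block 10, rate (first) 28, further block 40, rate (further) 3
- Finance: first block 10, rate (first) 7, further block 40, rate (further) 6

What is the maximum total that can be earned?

2760

Order all 10 blocks by rate: Data/first 30 > QA/first 29 > R&D/first 28 > Security/first 18 > QA/second 14 > Security/second 9 > Finance/first 7 > Finance/second 6 > Data/second 4 > R&D/second 3.
Fill Data first block (15 at 30) → 145 left.
Fill QA first block (20 at 29) → 125 left.
R&D first at 28: fill all 10 → 115 left.
Fill Security first block (50 at 18) → 65 left.
QA/second (14): +15 → 50 left.
Security/second (9): +10 → 40 left.
Finance first at 7: fill all 10 → 30 left.
Finance second at 6: only 30 left, fill 30.
Total = 30×15 + 29×20 + 28×10 + 18×50 + 14×15 + 9×10 + 7×10 + 6×30 = 2760.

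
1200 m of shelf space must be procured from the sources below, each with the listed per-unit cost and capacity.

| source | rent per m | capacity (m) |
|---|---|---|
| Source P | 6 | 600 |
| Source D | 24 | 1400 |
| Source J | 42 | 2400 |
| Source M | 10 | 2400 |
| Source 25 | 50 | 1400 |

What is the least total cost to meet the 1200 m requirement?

Use sources in increasing cost order.
Take 600 from Source P at 6 — need 600 more.
Take 600 from Source M at 10 to finish.
Source D, Source J, Source 25: unused.
Cost = 600×6 + 600×10 = 9600.

9600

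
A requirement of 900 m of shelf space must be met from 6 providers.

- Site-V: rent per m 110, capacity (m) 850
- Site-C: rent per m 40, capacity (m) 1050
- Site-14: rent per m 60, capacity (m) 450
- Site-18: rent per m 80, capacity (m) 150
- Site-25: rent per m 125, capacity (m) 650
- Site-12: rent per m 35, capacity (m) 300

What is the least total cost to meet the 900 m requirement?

Use providers in increasing cost order.
Site-12 (35): use full 300 — 600 m to go.
Take 600 from Site-C at 40 to finish.
Site-14, Site-18, Site-V, Site-25: unused.
Cost = 300×35 + 600×40 = 34500.

34500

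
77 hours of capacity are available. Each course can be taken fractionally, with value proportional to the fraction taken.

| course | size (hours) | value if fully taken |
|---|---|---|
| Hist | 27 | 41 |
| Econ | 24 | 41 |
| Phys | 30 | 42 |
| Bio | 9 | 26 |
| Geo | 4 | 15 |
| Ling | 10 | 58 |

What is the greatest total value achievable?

Rank by value-to-size ratio: Ling 58/10≈5.8, Geo 15/4≈3.75, Bio 26/9≈2.89, Econ 41/24≈1.71, Hist 41/27≈1.52, Phys 42/30≈1.4.
Ling: take in full, 10 hours for value 58 → 67 left.
Geo: take in full, 4 hours for value 15 → 63 left.
Bio: take in full, 9 hours for value 26 → 54 left.
All 24 hours of Econ fit (value 41) → 30 remain.
Hist: take in full, 27 hours for value 41 → 3 left.
Fill the last 3 hours with part of Phys: 3/30 of it earns 4.2.
Total value = 185.2.

185.2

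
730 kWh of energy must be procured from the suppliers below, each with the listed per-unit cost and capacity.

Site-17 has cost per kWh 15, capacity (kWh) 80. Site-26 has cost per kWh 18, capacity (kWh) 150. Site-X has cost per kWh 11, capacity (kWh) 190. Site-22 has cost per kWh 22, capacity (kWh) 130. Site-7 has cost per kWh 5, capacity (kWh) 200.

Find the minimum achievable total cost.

Cheapest first:
Take 200 from Site-7 at 5 → need 530 more.
Take 190 from Site-X at 11 → need 340 more.
Site-17 (15): use full 80 → 260 kWh to go.
Site-26 (18): use full 150 → 110 kWh to go.
Site-22 (22): take the remaining 110 → done.
Cost = 200×5 + 190×11 + 80×15 + 150×18 + 110×22 = 9410.

9410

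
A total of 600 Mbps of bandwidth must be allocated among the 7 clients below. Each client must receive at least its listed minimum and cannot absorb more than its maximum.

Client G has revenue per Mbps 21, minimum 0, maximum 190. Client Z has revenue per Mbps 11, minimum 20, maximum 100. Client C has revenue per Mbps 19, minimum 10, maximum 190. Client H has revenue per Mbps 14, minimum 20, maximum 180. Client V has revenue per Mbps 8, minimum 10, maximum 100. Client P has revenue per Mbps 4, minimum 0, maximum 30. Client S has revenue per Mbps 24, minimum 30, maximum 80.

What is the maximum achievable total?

Meeting every minimum uses 0+20+10+20+10+0+30 = 90 Mbps, leaving 510.
Rank by revenue per Mbps: Client S 24 > Client G 21 > Client C 19 > Client H 14 > Client Z 11 > Client V 8 > Client P 4.
Client S takes 50 more to reach its cap of 80 ; 460 left.
Give Client G 190 more to hit its cap of 190 ; 270 left.
Give Client C 180 more to hit its cap of 190 ; 90 left.
Client H has room for 160 more but only 90 remain, so it gets 110.
Total = 21×190 + 11×20 + 19×190 + 14×110 + 8×10 + 24×80 = 11360.

11360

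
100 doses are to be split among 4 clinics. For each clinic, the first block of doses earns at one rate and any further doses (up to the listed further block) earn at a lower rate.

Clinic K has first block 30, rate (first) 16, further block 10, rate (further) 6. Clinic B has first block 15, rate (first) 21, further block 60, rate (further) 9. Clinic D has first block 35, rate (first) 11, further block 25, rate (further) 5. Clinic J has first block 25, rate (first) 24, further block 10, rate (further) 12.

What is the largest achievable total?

Rank every tier by rate: Clinic J/first 24 > Clinic B/first 21 > Clinic K/first 16 > Clinic J/second 12 > Clinic D/first 11 > Clinic B/second 9 > Clinic K/second 6 > Clinic D/second 5.
Fill Clinic J first block (25 at 24) ; 75 left.
Clinic B first at 21: fill all 15 ; 60 left.
Fill Clinic K first block (30 at 16) ; 30 left.
Fill Clinic J second block (10 at 12) ; 20 left.
20 remain; put them into Clinic D first at 11.
Total = 24×25 + 21×15 + 16×30 + 12×10 + 11×20 = 1735.

1735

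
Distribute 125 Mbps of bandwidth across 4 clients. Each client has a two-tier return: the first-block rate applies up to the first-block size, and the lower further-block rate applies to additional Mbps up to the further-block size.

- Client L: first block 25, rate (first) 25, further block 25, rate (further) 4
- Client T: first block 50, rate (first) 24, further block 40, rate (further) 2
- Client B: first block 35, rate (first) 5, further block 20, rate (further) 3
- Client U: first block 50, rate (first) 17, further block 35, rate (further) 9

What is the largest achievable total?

2675

Order all 8 blocks by rate: Client L/tier1 25 > Client T/tier1 24 > Client U/tier1 17 > Client U/tier2 9 > Client B/tier1 5 > Client L/tier2 4 > Client B/tier2 3 > Client T/tier2 2.
Fill Client L tier1 block (25 at 25) → 100 left.
Fill Client T tier1 block (50 at 24) → 50 left.
Client U/tier1 (17): +50 → 0 left.
Total = 25×25 + 24×50 + 17×50 = 2675.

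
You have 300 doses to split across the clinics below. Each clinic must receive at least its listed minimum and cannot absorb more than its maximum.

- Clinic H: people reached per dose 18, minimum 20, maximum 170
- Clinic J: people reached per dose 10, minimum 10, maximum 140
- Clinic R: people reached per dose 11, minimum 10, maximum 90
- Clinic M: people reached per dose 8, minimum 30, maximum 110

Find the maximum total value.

4390

Meeting every minimum uses 20+10+10+30 = 70 doses, leaving 230.
Rank by people reached per dose: Clinic H 18 > Clinic R 11 > Clinic J 10 > Clinic M 8.
Clinic H: +150 to 170 (cap) → 80 left.
Give Clinic R 80 more to hit its cap of 90 → 0 left.
Total = 18×170 + 10×10 + 11×90 + 8×30 = 4390.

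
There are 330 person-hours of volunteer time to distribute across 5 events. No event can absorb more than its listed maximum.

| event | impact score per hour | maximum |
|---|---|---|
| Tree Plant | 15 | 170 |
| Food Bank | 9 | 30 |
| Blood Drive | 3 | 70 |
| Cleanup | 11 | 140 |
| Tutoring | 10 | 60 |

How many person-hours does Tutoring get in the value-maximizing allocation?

20

Highest impact score per hour first: Tree Plant 15 > Cleanup 11 > Tutoring 10 > Food Bank 9 > Blood Drive 3.
Tree Plant takes 170 to reach its cap of 170 ; 160 left.
Give Cleanup 140 to hit its cap of 140 ; 20 left.
Tutoring has room for 60 but only 20 remain, so it gets 20.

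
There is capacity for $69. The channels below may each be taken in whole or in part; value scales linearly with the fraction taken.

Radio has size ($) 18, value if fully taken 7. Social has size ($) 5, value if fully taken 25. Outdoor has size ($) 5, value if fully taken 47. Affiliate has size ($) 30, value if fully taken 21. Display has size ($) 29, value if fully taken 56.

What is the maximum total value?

Rank by value-to-size ratio: Outdoor 47/5≈9.4, Social 25/5≈5, Display 56/29≈1.93, Affiliate 21/30≈0.7, Radio 7/18≈0.389.
All 5 $ of Outdoor fit (value 47) ; 64 remain.
All 5 $ of Social fit (value 25) ; 59 remain.
Display: take in full, 29 $ for value 56 ; 30 left.
Take all of Affiliate (30 $, value 21) ; 0 $ left.
Total value = 149.

149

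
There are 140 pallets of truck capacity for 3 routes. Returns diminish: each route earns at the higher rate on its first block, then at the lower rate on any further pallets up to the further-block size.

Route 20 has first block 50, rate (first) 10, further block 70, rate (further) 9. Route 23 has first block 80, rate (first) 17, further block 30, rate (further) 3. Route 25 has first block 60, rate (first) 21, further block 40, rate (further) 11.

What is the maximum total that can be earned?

Order all 6 blocks by rate: Route 25/first 21 > Route 23/first 17 > Route 25/second 11 > Route 20/first 10 > Route 20/second 9 > Route 23/second 3.
Route 25/first (21): +60 → 80 left.
Route 23/first (17): +80 → 0 left.
Total = 21×60 + 17×80 = 2620.

2620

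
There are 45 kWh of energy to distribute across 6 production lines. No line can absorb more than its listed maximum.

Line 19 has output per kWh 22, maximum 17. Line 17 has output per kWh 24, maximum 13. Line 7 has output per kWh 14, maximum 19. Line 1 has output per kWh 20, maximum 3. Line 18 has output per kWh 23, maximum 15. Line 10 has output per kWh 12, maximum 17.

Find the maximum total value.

1031

Highest output per kWh first: Line 17 24 > Line 18 23 > Line 19 22 > Line 1 20 > Line 7 14 > Line 10 12.
Give Line 17 13 to hit its cap of 13 → 32 left.
Line 18: +15 to 15 (cap) → 17 left.
Line 19 takes 17 to reach its cap of 17 → 0 left.
Total = 22×17 + 24×13 + 23×15 = 1031.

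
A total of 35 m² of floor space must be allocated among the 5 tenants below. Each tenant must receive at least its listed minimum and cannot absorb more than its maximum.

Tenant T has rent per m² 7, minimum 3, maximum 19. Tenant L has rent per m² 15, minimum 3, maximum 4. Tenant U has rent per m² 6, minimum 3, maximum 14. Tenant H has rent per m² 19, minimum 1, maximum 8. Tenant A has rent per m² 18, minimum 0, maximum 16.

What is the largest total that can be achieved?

546

Meeting every minimum uses 3+3+3+1+0 = 10 m², leaving 25.
Order the tenants by rent per m²: Tenant H 19 > Tenant A 18 > Tenant L 15 > Tenant T 7 > Tenant U 6.
Tenant H takes 7 more to reach its cap of 8 → 18 left.
Tenant A: +16 to 16 (cap) → 2 left.
Tenant L: +1 to 4 (cap) → 1 left.
Tenant T has room for 16 more but only 1 remain, so it gets 4.
Total = 7×4 + 15×4 + 6×3 + 19×8 + 18×16 = 546.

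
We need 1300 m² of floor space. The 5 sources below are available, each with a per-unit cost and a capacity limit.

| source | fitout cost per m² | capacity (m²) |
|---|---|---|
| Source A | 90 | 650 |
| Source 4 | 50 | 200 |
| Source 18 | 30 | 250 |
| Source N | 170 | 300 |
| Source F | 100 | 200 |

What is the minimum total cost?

96000

Cheapest first:
Take 250 from Source 18 at 30 → need 1050 more.
Source 4 at 50: take all 200 m² → 850 still needed.
Source A (90): use full 650 → 200 m² to go.
Take 200 from Source F at 100 → need 0 more.
Source N: unused.
Cost = 250×30 + 200×50 + 650×90 + 200×100 = 96000.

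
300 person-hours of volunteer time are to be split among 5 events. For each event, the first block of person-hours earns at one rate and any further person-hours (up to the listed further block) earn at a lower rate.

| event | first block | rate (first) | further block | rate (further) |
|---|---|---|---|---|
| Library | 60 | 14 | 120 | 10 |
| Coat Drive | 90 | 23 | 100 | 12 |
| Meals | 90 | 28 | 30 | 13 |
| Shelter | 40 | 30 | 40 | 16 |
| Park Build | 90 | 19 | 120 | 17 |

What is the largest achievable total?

7310

Order all 10 blocks by rate: Shelter/first 30 > Meals/first 28 > Coat Drive/first 23 > Park Build/first 19 > Park Build/second 17 > Shelter/second 16 > Library/first 14 > Meals/second 13 > Coat Drive/second 12 > Library/second 10.
Shelter/first (30): +40 — 260 left.
Fill Meals first block (90 at 28) — 170 left.
Coat Drive/first (23): +90 — 80 left.
80 remain; put them into Park Build first at 19.
Total = 30×40 + 28×90 + 23×90 + 19×80 = 7310.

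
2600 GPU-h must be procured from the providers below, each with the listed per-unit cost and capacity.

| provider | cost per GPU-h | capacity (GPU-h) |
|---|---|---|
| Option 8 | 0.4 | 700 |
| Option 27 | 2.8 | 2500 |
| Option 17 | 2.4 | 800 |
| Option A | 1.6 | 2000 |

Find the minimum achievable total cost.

Use providers in increasing cost order.
Option 8 (0.4): use full 700 → 1900 GPU-h to go.
Option A (1.6): take the remaining 1900 → done.
Option 17, Option 27: unused.
Cost = 700×0.4 + 1900×1.6 = 3320.

3320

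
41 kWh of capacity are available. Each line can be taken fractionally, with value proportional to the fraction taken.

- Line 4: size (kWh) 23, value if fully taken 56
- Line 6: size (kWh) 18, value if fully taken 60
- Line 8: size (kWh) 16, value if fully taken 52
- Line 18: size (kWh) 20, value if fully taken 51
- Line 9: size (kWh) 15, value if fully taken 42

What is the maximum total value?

131.6

Sort by value density: Line 6 60/18≈3.33, Line 8 52/16≈3.25, Line 9 42/15≈2.8, Line 18 51/20≈2.55, Line 4 56/23≈2.43.
All 18 kWh of Line 6 fit (value 60) → 23 remain.
Line 8: take in full, 16 kWh for value 52 → 7 left.
Fill the last 7 kWh with part of Line 9: 7/15 of it earns 19.6.
Total value = 131.6.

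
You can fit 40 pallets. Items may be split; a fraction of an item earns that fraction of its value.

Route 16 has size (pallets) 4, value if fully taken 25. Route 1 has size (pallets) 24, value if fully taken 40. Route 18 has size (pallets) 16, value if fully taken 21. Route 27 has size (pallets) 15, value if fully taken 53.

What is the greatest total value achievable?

Best value per unit of size first: Route 16 25/4≈6.25, Route 27 53/15≈3.53, Route 1 40/24≈1.67, Route 18 21/16≈1.31.
Route 16: take in full, 4 pallets for value 25 → 36 left.
All 15 pallets of Route 27 fit (value 53) → 21 remain.
21 pallets left: a 21/24 share of Route 1 gives 40×21/24 = 35.
Total value = 113.

113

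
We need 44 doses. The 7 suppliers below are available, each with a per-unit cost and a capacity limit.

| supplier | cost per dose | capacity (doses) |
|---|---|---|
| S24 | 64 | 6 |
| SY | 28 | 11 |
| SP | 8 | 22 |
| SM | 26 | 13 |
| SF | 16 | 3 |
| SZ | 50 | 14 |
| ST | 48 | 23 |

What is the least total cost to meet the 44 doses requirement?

Use suppliers in increasing cost order.
SP at 8: take all 22 doses → 22 still needed.
SF (16): use full 3 → 19 doses to go.
SM at 26: take all 13 doses → 6 still needed.
SY at 28: take 6 of its 11 → requirement met.
ST, SZ, S24: unused.
Cost = 22×8 + 3×16 + 13×26 + 6×28 = 730.

730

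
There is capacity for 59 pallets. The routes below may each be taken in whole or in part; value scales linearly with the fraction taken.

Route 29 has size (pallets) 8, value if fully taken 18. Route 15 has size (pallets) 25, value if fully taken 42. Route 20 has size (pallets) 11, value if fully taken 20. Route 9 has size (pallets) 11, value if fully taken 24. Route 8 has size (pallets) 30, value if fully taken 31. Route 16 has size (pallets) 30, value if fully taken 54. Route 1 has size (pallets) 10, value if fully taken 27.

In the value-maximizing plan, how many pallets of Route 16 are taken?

Best value per unit of size first: Route 1 27/10≈2.7, Route 29 18/8≈2.25, Route 9 24/11≈2.18, Route 20 20/11≈1.82, Route 16 54/30≈1.8, Route 15 42/25≈1.68, Route 8 31/30≈1.03.
Take all of Route 1 (10 pallets, value 27) ; 49 pallets left.
Take all of Route 29 (8 pallets, value 18) ; 41 pallets left.
All 11 pallets of Route 9 fit (value 24) ; 30 remain.
Route 20: take in full, 11 pallets for value 20 ; 19 left.
19 pallets left: a 19/30 share of Route 16 gives 54×19/30 = 34.2.

19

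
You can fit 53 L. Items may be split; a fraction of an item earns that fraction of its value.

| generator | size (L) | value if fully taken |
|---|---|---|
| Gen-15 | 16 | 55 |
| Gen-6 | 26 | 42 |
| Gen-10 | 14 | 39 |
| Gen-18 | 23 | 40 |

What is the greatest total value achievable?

134

Rank by value-to-size ratio: Gen-15 55/16≈3.44, Gen-10 39/14≈2.79, Gen-18 40/23≈1.74, Gen-6 42/26≈1.62.
Take all of Gen-15 (16 L, value 55) → 37 L left.
All 14 L of Gen-10 fit (value 39) → 23 remain.
All 23 L of Gen-18 fit (value 40) → 0 remain.
Total value = 134.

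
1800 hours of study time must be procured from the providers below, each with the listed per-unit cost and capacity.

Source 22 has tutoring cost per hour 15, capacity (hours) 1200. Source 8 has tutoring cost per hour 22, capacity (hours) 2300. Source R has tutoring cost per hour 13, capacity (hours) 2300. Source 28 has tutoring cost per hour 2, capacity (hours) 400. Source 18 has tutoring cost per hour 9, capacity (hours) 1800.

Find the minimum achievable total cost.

13400

Use providers in increasing cost order.
Take 400 from Source 28 at 2 → need 1400 more.
Source 18 (9): take the remaining 1400 → done.
Source R, Source 22, Source 8: unused.
Cost = 400×2 + 1400×9 = 13400.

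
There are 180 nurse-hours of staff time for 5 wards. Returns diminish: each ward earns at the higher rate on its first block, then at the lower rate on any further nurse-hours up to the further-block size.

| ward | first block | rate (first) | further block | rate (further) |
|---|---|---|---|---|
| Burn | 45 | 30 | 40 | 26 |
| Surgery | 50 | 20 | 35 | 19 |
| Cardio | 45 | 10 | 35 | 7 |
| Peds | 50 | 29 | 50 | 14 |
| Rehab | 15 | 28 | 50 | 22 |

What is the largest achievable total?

4920

Rank every tier by rate: Burn/first 30 > Peds/first 29 > Rehab/first 28 > Burn/second 26 > Rehab/second 22 > Surgery/first 20 > Surgery/second 19 > Peds/second 14 > Cardio/first 10 > Cardio/second 7.
Burn/first (30): +45 → 135 left.
Peds/first (29): +50 → 85 left.
Rehab/first (28): +15 → 70 left.
Fill Burn second block (40 at 26) → 30 left.
Rehab second at 22: only 30 left, fill 30.
Total = 30×45 + 29×50 + 28×15 + 26×40 + 22×30 = 4920.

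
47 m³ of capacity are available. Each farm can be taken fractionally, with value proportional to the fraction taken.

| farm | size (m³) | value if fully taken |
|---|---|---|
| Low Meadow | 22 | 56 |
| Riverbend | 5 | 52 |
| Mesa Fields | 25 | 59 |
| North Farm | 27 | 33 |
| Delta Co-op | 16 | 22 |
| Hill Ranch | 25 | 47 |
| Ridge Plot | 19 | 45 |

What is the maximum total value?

155.36

Rank by value-to-size ratio: Riverbend 52/5≈10.4, Low Meadow 56/22≈2.55, Ridge Plot 45/19≈2.37, Mesa Fields 59/25≈2.36, Hill Ranch 47/25≈1.88, Delta Co-op 22/16≈1.38, North Farm 33/27≈1.22.
All 5 m³ of Riverbend fit (value 52) → 42 remain.
Low Meadow: take in full, 22 m³ for value 56 → 20 left.
Take all of Ridge Plot (19 m³, value 45) → 1 m³ left.
Only 1 m³ remain; take 1/25 of Mesa Fields for value 59×1/25 = 2.36.
Total value = 155.36.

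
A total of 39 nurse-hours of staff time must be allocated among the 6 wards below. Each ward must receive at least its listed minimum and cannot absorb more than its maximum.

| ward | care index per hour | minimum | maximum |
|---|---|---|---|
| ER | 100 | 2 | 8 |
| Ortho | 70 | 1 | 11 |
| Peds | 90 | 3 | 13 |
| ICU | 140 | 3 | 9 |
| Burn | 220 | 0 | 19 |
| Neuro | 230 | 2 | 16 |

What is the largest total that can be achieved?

7720

Meeting every minimum uses 2+1+3+3+0+2 = 11 nurse-hours, leaving 28.
Highest care index per hour first: Neuro 230 > Burn 220 > ICU 140 > ER 100 > Peds 90 > Ortho 70.
Give Neuro 14 more to hit its cap of 16 → 14 left.
Only 14 left; Burn takes them to reach 14.
Total = 100×2 + 70×1 + 90×3 + 140×3 + 220×14 + 230×16 = 7720.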